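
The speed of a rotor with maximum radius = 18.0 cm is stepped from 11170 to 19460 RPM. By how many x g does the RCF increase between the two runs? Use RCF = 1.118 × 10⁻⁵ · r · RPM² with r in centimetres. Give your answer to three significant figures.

RCF₁ = 1.118 × 10⁻⁵ × 18 × (11170)² = 1.118 × 10⁻⁵ × 18 × 124,768,900 ≈ 25,108.5 × g
RCF₂ = 1.118 × 10⁻⁵ × 18 × (19460)² = 1.118 × 10⁻⁵ × 18 × 378,691,600 ≈ 76,207.9 × g
Increase = 76,207.9 − 25,108.5 = 51,099.4

51100 x g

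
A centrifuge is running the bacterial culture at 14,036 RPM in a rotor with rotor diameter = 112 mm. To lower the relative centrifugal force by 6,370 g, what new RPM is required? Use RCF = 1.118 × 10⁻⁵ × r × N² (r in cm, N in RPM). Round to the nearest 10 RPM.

≈ 9760 RPM

r = 112 mm / 2 = 56 mm = 5.6 cm
Current RCF = 1.118 × 10⁻⁵ × 5.6 × (14036)² = 1.118 × 10⁻⁵ × 5.6 × 197,009,296 ≈ 12,334.4 × g
Target RCF = 12,334.4 − 6,370 = 5,964.4 × g
N² = 5,964.4 / (6.2608 × 10⁻⁵) = 95,265,781
N ≈ √95,265,781 ≈ 9,760.4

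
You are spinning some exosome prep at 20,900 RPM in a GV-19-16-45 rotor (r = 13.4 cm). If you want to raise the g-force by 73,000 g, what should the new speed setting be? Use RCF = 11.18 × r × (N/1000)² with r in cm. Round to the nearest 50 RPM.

Current RCF = 11.18 × 13.4 × (20.9)² = 11.18 × 13.4 × 436.81 ≈ 65,439.4 × g
Target RCF = 65,439.4 + 73,000 = 138,439.4 × g
(N/1000)² = 138,439.4 / 149.812 = 924.0875
N = 1000 × √924.0875 ≈ 30,398.8

≈ 30400 RPM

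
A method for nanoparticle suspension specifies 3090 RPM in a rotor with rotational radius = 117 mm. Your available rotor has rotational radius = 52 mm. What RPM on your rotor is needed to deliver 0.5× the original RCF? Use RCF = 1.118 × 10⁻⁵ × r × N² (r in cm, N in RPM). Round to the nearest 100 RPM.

Original rotor: r = 117 mm = 11.7 cm
RCF = 1.118 × 10⁻⁵ × r × N²
RCF_original = 1.118 × 10⁻⁵ × 11.7 × (3090)² = 1.118 × 10⁻⁵ × 11.7 × 9,548,100 ≈ 1,248.9 × g
Target RCF = 0.5 × 1,248.9 ≈ 624.5 × g
Your rotor: r = 52 mm = 5.2 cm
624.5 = 1.118 × 10⁻⁵ × 5.2 × N²
N² = 624.5 / (5.8136 × 10⁻⁵) = 10,742,053
N ≈ √10,742,053 ≈ 3,277.5

≈ 3300 RPM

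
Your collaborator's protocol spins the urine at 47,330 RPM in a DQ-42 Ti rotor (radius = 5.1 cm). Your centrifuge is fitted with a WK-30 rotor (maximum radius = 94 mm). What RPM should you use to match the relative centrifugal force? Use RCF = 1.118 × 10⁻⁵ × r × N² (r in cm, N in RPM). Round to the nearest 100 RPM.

RCF_original = 1.118 × 10⁻⁵ × 5.1 × (47330)² = 1.118 × 10⁻⁵ × 5.1 × 2,240,128,900 ≈ 127,727.7 × g
Your rotor: r = 94 mm = 9.4 cm
127,727.7 = 1.118 × 10⁻⁵ × 9.4 × N²
N² = 127,727.7 / (10.5092 × 10⁻⁵) = 1,215,389,373
N ≈ √1,215,389,373 ≈ 34,862.4

≈ 34900 RPM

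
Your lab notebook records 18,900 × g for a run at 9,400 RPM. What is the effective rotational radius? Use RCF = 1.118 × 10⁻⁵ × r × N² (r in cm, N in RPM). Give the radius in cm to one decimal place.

r ≈ 19.1 cm

18900 = 1.118 × 10⁻⁵ × r × (9400)²
r = 18900 / (1.118 × 10⁻⁵ × 88,360,000) = 18900 / 987.8648 ≈ 19.132 cm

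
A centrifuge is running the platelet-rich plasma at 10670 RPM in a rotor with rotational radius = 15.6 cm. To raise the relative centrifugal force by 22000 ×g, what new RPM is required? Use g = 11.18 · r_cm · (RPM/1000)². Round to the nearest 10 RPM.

15490 RPM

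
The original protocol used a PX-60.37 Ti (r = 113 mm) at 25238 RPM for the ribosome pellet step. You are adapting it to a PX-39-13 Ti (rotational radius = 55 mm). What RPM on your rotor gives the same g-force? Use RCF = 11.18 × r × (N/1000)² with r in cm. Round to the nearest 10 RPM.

≈ 36180 RPM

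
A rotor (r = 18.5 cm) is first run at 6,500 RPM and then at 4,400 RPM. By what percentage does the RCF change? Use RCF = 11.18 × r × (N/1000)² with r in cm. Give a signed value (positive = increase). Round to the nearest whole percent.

-54%

RCF ∝ N², so the ratio is (4400/6500)² = (0.676923)² = 0.4582.
Change = 0.4582 − 1 = -0.5418 → -54.2%.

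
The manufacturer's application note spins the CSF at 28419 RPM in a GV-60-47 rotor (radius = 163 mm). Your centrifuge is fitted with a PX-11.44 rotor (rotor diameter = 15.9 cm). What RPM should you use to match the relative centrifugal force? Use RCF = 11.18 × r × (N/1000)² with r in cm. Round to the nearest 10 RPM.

Original rotor: r = 163 mm = 16.3 cm
RCF = 11.18 × r × (N/1000)²
RCF_original = 11.18 × 16.3 × (28.419)² = 11.18 × 16.3 × 807.639561 ≈ 147,179.4 × g
Your rotor: r = 15.9 / 2 = 7.95 cm
147,179.4 = 11.18 × 7.95 × (N/1000)²
(N/1000)² = 147,179.4 / 88.881 = 1655.915
N = 1000 × √1655.915 ≈ 40,692.9

40690 RPM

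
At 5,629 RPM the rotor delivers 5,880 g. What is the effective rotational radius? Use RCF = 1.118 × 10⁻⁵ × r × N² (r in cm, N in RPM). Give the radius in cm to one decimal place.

≈ 16.6 cm

5880 = 1.118 × 10⁻⁵ × r × (5629)²
r = 5880 / (1.118 × 10⁻⁵ × 31,685,641) = 5880 / 354.2455 ≈ 16.599 cm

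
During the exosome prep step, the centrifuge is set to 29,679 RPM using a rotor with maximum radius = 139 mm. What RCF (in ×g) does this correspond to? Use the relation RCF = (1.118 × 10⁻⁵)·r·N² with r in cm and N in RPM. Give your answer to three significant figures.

r = 139 mm = 13.9 cm
RCF = 1.118 × 10⁻⁵ × 13.9 × (29679)² = 1.118 × 10⁻⁵ × 13.9 × 880,843,041 ≈ 136,884.8 × g

≈ 137000 ×g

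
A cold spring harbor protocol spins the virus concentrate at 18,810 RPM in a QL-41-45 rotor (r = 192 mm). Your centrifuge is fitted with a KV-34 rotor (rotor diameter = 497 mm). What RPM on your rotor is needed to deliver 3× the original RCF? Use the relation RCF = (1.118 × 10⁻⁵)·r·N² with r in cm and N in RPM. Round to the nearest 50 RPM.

≈ 28650 RPM

Original rotor: r = 192 mm = 19.2 cm
RCF = 1.118 × 10⁻⁵ × r × N²
RCF_original = 1.118 × 10⁻⁵ × 19.2 × (18810)² = 1.118 × 10⁻⁵ × 19.2 × 353,816,100 ≈ 75,948.7 × g
Target RCF = 3 × 75,948.7 ≈ 227,846.1 × g
Your rotor: r = 497 mm / 2 = 248.5 mm = 24.85 cm
227,846.1 = 1.118 × 10⁻⁵ × 24.85 × N²
N² = 227,846.1 / (27.7823 × 10⁻⁵) = 820,112,446
N ≈ √820,112,446 ≈ 28,637.6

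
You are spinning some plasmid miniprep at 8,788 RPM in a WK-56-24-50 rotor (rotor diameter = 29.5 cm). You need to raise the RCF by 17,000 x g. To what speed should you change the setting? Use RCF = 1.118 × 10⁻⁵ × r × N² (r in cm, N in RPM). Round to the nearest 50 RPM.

13450 RPM

r = 29.5 / 2 = 14.75 cm
Current RCF = 1.118 × 10⁻⁵ × 14.75 × (8788)² = 1.118 × 10⁻⁵ × 14.75 × 77,228,944 ≈ 12,735.4 × g
Target RCF = 12,735.4 + 17,000 = 29,735.4 × g
N² = 29,735.4 / (16.4905 × 10⁻⁵) = 180,318,365
N ≈ √180,318,365 ≈ 13,428.3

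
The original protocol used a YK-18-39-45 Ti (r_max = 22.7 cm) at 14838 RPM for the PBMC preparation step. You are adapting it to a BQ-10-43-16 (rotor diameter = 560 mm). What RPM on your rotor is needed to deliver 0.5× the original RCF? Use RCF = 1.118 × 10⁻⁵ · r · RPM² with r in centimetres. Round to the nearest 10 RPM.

≈ 9450 RPM

RCF = 1.118 × 10⁻⁵ × r × N²
RCF_original = 1.118 × 10⁻⁵ × 22.7 × (14838)² = 1.118 × 10⁻⁵ × 22.7 × 220,166,244 ≈ 55,875.1 × g
Target RCF = 0.5 × 55,875.1 ≈ 27,937.5 × g
Your rotor: r = 560 mm / 2 = 280 mm = 28 cm
27,937.5 = 1.118 × 10⁻⁵ × 28 × N²
N² = 27,937.5 / (31.304 × 10⁻⁵) = 89,245,783
N ≈ √89,245,783 ≈ 9,447.0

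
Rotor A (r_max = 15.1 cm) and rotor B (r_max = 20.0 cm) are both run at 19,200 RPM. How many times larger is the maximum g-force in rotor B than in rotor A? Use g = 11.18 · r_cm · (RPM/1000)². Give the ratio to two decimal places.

At fixed N, RCF ∝ r, so RCF_B/RCF_A = r_B/r_A = 20.0 / 15.1 = 1.3245.

1.32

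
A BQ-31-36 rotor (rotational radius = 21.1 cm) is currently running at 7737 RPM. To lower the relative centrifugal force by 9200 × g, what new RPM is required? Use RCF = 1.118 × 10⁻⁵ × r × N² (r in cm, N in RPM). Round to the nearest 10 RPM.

Current RCF = 1.118 × 10⁻⁵ × 21.1 × (7737)² = 1.118 × 10⁻⁵ × 21.1 × 59,861,169 ≈ 14,121.1 × g
Target RCF = 14,121.1 − 9,200 = 4,921.1 × g
N² = 4,921.1 / (23.5898 × 10⁻⁵) = 20,861,135
N ≈ √20,861,135 ≈ 4,567.4

4570 RPM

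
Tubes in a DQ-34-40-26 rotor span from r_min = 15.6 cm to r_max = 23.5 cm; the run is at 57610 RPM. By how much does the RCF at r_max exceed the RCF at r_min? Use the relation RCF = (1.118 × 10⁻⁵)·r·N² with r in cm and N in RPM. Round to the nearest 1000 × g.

RCF_max = 1.118 × 10⁻⁵ × 23.5 × (57610)² = 1.118 × 10⁻⁵ × 23.5 × 3,318,912,100 ≈ 871,977.8 × g
RCF_min = 1.118 × 10⁻⁵ × 15.6 × (57610)² = 1.118 × 10⁻⁵ × 15.6 × 3,318,912,100 ≈ 578,844.8 × g
ΔRCF = 871,977.8 − 578,844.8 = 293,133

ΔRCF ≈ 293000 x g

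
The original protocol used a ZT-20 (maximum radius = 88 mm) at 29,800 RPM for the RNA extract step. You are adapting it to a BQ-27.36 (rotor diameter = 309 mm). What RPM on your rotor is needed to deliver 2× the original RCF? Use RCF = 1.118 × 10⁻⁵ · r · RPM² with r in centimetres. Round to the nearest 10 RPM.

Original rotor: r = 88 mm = 8.8 cm
RCF = 1.118 × 10⁻⁵ × r × N²
RCF_original = 1.118 × 10⁻⁵ × 8.8 × (29800)² = 1.118 × 10⁻⁵ × 8.8 × 888,040,000 ≈ 87,368.9 × g
Target RCF = 2 × 87,368.9 ≈ 174,737.8 × g
Your rotor: r = 309 mm / 2 = 154.5 mm = 15.45 cm
174,737.8 = 1.118 × 10⁻⁵ × 15.45 × N²
N² = 174,737.8 / (17.2731 × 10⁻⁵) = 1,011,618,065
N ≈ √1,011,618,065 ≈ 31,805.9

≈ 31810 RPM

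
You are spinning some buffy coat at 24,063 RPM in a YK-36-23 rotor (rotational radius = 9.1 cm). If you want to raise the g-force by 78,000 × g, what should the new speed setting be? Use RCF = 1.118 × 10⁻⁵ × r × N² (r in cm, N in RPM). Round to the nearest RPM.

Current RCF = 1.118 × 10⁻⁵ × 9.1 × (24063)² = 1.118 × 10⁻⁵ × 9.1 × 579,027,969 ≈ 58,909.1 × g
Target RCF = 58,909.1 + 78,000 = 136,909.1 × g
N² = 136,909.1 / (10.1738 × 10⁻⁵) = 1,345,702,687
N ≈ √1,345,702,687 ≈ 36,683.8

36684 RPM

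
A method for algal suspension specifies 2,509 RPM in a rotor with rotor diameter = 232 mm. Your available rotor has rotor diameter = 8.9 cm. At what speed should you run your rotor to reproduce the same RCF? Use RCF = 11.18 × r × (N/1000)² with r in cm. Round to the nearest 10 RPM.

4050 RPM

Original rotor: r = 232 mm / 2 = 116 mm = 11.6 cm
RCF_original = 11.18 × 11.6 × (2.509)² = 11.18 × 11.6 × 6.295081 ≈ 816.4 × g
Your rotor: r = 8.9 / 2 = 4.45 cm
816.4 = 11.18 × 4.45 × (N/1000)²
(N/1000)² = 816.4 / 49.751 = 16.40972
N = 1000 × √16.40972 ≈ 4,050.9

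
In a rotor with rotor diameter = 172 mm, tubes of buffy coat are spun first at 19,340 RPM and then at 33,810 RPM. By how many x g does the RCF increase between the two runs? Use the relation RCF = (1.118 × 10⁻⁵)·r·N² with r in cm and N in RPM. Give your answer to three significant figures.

r = 172 mm / 2 = 86 mm = 8.6 cm
RCF₁ = 1.118 × 10⁻⁵ × 8.6 × (19340)² = 1.118 × 10⁻⁵ × 8.6 × 374,035,600 ≈ 35,962.8 × g
RCF₂ = 1.118 × 10⁻⁵ × 8.6 × (33810)² = 1.118 × 10⁻⁵ × 8.6 × 1,143,116,100 ≈ 109,908.3 × g
Increase = 109,908.3 − 35,962.8 = 73,945.5

≈ 73900 x g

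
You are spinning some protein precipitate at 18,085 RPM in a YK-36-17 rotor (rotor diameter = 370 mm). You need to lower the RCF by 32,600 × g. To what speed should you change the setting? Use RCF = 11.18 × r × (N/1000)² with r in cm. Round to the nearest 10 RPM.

13020 RPM

r = 370 mm / 2 = 185 mm = 18.5 cm
Current RCF = 11.18 × 18.5 × (18.085)² = 11.18 × 18.5 × 327.067225 ≈ 67,647.3 × g
Target RCF = 67,647.3 − 32,600 = 35,047.3 × g
(N/1000)² = 35,047.3 / 206.83 = 169.4498
N = 1000 × √169.4498 ≈ 13,017.3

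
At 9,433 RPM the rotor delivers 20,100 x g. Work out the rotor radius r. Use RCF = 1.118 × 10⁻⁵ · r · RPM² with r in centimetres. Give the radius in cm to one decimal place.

20.2 cm

RCF = 1.118 × 10⁻⁵ × r × N²
20100 = 1.118 × 10⁻⁵ × r × (9433)²
r = 20100 / (1.118 × 10⁻⁵ × 88,981,489) = 20100 / 994.813 ≈ 20.205 cm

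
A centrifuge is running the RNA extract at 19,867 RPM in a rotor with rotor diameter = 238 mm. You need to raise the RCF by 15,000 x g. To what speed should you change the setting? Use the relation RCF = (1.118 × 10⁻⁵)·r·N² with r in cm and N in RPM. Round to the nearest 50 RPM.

r = 238 mm / 2 = 119 mm = 11.9 cm
Current RCF = 1.118 × 10⁻⁵ × 11.9 × (19867)² = 1.118 × 10⁻⁵ × 11.9 × 394,697,689 ≈ 52,511.4 × g
Target RCF = 52,511.4 + 15,000 = 67,511.4 × g
N² = 67,511.4 / (13.3042 × 10⁻⁵) = 507,444,266
N ≈ √507,444,266 ≈ 22,526.5

22550 RPM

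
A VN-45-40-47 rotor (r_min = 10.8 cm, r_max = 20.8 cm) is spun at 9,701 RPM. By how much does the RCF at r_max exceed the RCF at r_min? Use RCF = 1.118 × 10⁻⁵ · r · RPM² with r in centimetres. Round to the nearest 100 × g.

RCF_max = 1.118 × 10⁻⁵ × 20.8 × (9701)² = 1.118 × 10⁻⁵ × 20.8 × 94,109,401 ≈ 21,884.6 × g
RCF_min = 1.118 × 10⁻⁵ × 10.8 × (9701)² = 1.118 × 10⁻⁵ × 10.8 × 94,109,401 ≈ 11,363.1 × g
ΔRCF = 21,884.6 − 11,363.1 = 10,521.5

ΔRCF ≈ 10500 ×g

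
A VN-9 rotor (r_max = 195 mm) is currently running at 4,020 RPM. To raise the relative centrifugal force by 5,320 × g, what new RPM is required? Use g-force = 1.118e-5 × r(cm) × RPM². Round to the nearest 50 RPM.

6350 RPM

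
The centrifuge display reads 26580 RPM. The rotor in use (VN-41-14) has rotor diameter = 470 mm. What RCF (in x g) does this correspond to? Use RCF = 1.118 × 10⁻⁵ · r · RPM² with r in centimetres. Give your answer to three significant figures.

r = 470 mm / 2 = 235 mm = 23.5 cm
RCF = 1.118 × 10⁻⁵ × 23.5 × (26580)² = 1.118 × 10⁻⁵ × 23.5 × 706,496,400 ≈ 185,617.8 × g

RCF ≈ 186000 x g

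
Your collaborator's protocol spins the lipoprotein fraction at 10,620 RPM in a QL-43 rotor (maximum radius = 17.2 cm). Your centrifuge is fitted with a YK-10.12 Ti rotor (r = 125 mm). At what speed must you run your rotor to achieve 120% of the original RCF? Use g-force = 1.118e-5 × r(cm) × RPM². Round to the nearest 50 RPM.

RCF_original = 1.118 × 10⁻⁵ × 17.2 × (10620)² = 1.118 × 10⁻⁵ × 17.2 × 112,784,400 ≈ 21,688 × g
Target RCF = 1.2 × 21,688 ≈ 26,025.6 × g
Your rotor: r = 125 mm = 12.5 cm
26,025.6 = 1.118 × 10⁻⁵ × 12.5 × N²
N² = 26,025.6 / (13.975 × 10⁻⁵) = 186,229,696
N ≈ √186,229,696 ≈ 13,646.6

≈ 13650 RPM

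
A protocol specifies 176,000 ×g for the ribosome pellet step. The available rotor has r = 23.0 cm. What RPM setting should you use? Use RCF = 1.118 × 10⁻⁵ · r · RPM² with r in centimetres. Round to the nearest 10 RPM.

RCF = 1.118 × 10⁻⁵ × r × N²
176,000 = 1.118 × 10⁻⁵ × 23 × N²
N² = 176,000 / (25.714 × 10⁻⁵) = 684,452,049
N ≈ √684,452,049 ≈ 26,162.0

N ≈ 26160 RPM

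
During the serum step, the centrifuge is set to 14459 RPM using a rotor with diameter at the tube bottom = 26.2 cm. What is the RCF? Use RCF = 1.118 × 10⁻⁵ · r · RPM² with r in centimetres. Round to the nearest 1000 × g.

RCF ≈ 31000 ×g

r = 26.2 / 2 = 13.1 cm
RCF = 1.118 × 10⁻⁵ × 13.1 × (14459)² = 1.118 × 10⁻⁵ × 13.1 × 209,062,681 ≈ 30,618.9 × g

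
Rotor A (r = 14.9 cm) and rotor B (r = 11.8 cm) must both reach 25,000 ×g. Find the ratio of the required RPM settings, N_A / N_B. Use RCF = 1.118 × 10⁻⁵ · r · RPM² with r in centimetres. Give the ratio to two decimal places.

0.89

At fixed RCF, N ∝ 1/√r, so N_A/N_B = √(r_B/r_A) = √(11.8/14.9) = √0.791946 = 0.8899.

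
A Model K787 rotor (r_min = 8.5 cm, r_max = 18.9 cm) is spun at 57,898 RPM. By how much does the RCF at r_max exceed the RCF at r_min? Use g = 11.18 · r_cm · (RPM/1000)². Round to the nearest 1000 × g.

RCF_max = 11.18 × 18.9 × (57.898)² = 11.18 × 18.9 × 3,352.178404 ≈ 708,322 × g
RCF_min = 11.18 × 8.5 × (57.898)² = 11.18 × 8.5 × 3,352.178404 ≈ 318,557.5 × g
ΔRCF = 708,322 − 318,557.5 = 389,764.5

≈ 390000 ×g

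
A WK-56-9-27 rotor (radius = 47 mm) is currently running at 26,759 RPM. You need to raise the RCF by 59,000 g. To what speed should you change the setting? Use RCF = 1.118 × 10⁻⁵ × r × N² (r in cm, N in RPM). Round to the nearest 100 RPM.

r = 47 mm = 4.7 cm
Current RCF = 1.118 × 10⁻⁵ × 4.7 × (26759)² = 1.118 × 10⁻⁵ × 4.7 × 716,044,081 ≈ 37,625.3 × g
Target RCF = 37,625.3 + 59,000 = 96,625.3 × g
N² = 96,625.3 / (5.2546 × 10⁻⁵) = 1,838,870,704
N ≈ √1,838,870,704 ≈ 42,882.1

N₂ ≈ 42900 RPM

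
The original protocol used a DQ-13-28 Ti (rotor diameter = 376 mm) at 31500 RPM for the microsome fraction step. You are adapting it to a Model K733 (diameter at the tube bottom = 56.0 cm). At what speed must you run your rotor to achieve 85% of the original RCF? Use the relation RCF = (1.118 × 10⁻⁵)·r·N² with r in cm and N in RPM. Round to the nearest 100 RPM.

Original rotor: r = 376 mm / 2 = 188 mm = 18.8 cm
RCF_original = 1.118 × 10⁻⁵ × 18.8 × (31500)² = 1.118 × 10⁻⁵ × 18.8 × 992,250,000 ≈ 208,555.1 × g
Target RCF = 0.85 × 208,555.1 ≈ 177,271.8 × g
Your rotor: r = 56.0 / 2 = 28 cm
177,271.8 = 1.118 × 10⁻⁵ × 28 × N²
N² = 177,271.8 / (31.304 × 10⁻⁵) = 566,291,209
N ≈ √566,291,209 ≈ 23,796.9

23800 RPM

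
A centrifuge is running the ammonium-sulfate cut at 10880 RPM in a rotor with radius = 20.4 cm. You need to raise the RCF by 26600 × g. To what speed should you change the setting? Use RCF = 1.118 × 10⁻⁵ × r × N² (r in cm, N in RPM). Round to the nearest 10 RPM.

Current RCF = 1.118 × 10⁻⁵ × 20.4 × (10880)² = 1.118 × 10⁻⁵ × 20.4 × 118,374,400 ≈ 26,997.9 × g
Target RCF = 26,997.9 + 26,600 = 53,597.9 × g
N² = 53,597.9 / (22.8072 × 10⁻⁵) = 235,004,297
N ≈ √235,004,297 ≈ 15,329.8

N₂ ≈ 15330 RPM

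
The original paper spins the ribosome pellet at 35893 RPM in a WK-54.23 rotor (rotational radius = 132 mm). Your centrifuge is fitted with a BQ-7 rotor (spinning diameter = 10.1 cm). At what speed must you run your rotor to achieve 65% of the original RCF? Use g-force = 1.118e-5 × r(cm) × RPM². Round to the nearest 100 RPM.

Original rotor: r = 132 mm = 13.2 cm
RCF_original = 1.118 × 10⁻⁵ × 13.2 × (35893)² = 1.118 × 10⁻⁵ × 13.2 × 1,288,307,449 ≈ 190,123.3 × g
Target RCF = 0.65 × 190,123.3 ≈ 123,580.1 × g
Your rotor: r = 10.1 / 2 = 5.05 cm
123,580.1 = 1.118 × 10⁻⁵ × 5.05 × N²
N² = 123,580.1 / (5.6459 × 10⁻⁵) = 2,188,846,774
N ≈ √2,188,846,774 ≈ 46,785.1

≈ 46800 RPM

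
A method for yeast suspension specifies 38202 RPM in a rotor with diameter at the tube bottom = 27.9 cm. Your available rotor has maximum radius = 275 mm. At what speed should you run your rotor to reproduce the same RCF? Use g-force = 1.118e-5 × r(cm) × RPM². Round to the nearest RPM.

27209 RPM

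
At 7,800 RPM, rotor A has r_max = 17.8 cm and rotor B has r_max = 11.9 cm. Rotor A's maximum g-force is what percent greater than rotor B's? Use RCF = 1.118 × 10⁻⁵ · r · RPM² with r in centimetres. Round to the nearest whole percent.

50%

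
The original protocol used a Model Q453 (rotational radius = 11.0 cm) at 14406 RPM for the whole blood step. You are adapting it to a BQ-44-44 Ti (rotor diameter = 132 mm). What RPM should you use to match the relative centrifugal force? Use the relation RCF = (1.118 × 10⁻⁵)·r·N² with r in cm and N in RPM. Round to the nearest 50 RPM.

RCF_original = 1.118 × 10⁻⁵ × 11 × (14406)² = 1.118 × 10⁻⁵ × 11 × 207,532,836 ≈ 25,522.4 × g
Your rotor: r = 132 mm / 2 = 66 mm = 6.6 cm
25,522.4 = 1.118 × 10⁻⁵ × 6.6 × N²
N² = 25,522.4 / (7.3788 × 10⁻⁵) = 345,888,220
N ≈ √345,888,220 ≈ 18,598.1

18600 RPM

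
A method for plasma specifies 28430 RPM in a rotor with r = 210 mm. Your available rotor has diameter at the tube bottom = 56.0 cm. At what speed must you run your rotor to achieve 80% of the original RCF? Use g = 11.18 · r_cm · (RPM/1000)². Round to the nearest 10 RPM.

Original rotor: r = 210 mm = 21.0 cm
RCF = 11.18 × r × (N/1000)²
RCF_original = 11.18 × 21 × (28.43)² = 11.18 × 21 × 808.2649 ≈ 189,764.4 × g
Target RCF = 0.8 × 189,764.4 ≈ 151,811.5 × g
Your rotor: r = 56.0 / 2 = 28 cm
151,811.5 = 11.18 × 28 × (N/1000)²
(N/1000)² = 151,811.5 / 313.04 = 484.9588
N = 1000 × √484.9588 ≈ 22,021.8

22020 RPM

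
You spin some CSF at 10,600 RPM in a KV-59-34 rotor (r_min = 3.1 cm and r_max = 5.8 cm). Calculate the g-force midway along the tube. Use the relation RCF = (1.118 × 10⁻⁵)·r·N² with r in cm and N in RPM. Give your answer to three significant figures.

r_avg = (3.1 + 5.8) / 2 = 4.45 cm
RCF = 1.118 × 10⁻⁵ × r × N²
RCF = 1.118 × 10⁻⁵ × 4.45 × (10600)² = 1.118 × 10⁻⁵ × 4.45 × 112,360,000 ≈ 5,590 × g

RCF ≈ 5590 × g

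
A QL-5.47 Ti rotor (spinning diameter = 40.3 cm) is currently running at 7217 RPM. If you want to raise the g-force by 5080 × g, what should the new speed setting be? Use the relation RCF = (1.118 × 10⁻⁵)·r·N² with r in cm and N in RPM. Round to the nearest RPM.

r = 40.3 / 2 = 20.15 cm
Current RCF = 1.118 × 10⁻⁵ × 20.15 × (7217)² = 1.118 × 10⁻⁵ × 20.15 × 52,085,089 ≈ 11,733.6 × g
Target RCF = 11,733.6 + 5,080 = 16,813.6 × g
N² = 16,813.6 / (22.5277 × 10⁻⁵) = 74,635,227
N ≈ √74,635,227 ≈ 8,639.2

N₂ ≈ 8639 RPM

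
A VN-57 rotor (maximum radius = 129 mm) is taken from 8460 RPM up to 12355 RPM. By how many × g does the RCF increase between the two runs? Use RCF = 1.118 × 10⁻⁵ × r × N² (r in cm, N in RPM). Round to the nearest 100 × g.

11700 × g

r = 129 mm = 12.9 cm
RCF₁ = 1.118 × 10⁻⁵ × 12.9 × (8460)² = 1.118 × 10⁻⁵ × 12.9 × 71,571,600 ≈ 10,322.2 × g
RCF₂ = 1.118 × 10⁻⁵ × 12.9 × (12355)² = 1.118 × 10⁻⁵ × 12.9 × 152,646,025 ≈ 22,014.9 × g
Increase = 22,014.9 − 10,322.2 = 11,692.7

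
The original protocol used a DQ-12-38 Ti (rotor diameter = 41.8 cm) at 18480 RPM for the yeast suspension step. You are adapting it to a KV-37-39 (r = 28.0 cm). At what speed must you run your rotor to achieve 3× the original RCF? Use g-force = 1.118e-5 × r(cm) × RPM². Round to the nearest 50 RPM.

Original rotor: r = 41.8 / 2 = 20.9 cm
RCF = 1.118 × 10⁻⁵ × r × N²
RCF_original = 1.118 × 10⁻⁵ × 20.9 × (18480)² = 1.118 × 10⁻⁵ × 20.9 × 341,510,400 ≈ 79,798 × g
Target RCF = 3 × 79,798 ≈ 239,394 × g
239,394 = 1.118 × 10⁻⁵ × 28 × N²
N² = 239,394 / (31.304 × 10⁻⁵) = 764,739,330
N ≈ √764,739,330 ≈ 27,653.9

≈ 27650 RPM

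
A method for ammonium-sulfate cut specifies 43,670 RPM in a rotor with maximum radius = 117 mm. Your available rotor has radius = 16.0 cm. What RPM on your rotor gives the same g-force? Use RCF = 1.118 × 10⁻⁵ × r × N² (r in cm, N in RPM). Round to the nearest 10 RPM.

Original rotor: r = 117 mm = 11.7 cm
RCF = 1.118 × 10⁻⁵ × r × N²
RCF_original = 1.118 × 10⁻⁵ × 11.7 × (43670)² = 1.118 × 10⁻⁵ × 11.7 × 1,907,068,900 ≈ 249,456.1 × g
249,456.1 = 1.118 × 10⁻⁵ × 16 × N²
N² = 249,456.1 / (17.888 × 10⁻⁵) = 1,394,544,387
N ≈ √1,394,544,387 ≈ 37,343.6

≈ 37340 RPM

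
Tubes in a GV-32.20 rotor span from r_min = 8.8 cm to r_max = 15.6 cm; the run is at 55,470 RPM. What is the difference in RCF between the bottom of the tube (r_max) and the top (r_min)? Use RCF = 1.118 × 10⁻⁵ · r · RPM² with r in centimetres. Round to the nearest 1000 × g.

RCF_max = 1.118 × 10⁻⁵ × 15.6 × (55470)² = 1.118 × 10⁻⁵ × 15.6 × 3,076,920,900 ≈ 536,639.6 × g
RCF_min = 1.118 × 10⁻⁵ × 8.8 × (55470)² = 1.118 × 10⁻⁵ × 8.8 × 3,076,920,900 ≈ 302,719.8 × g
ΔRCF = 536,639.6 − 302,719.8 = 233,919.8

≈ 234000 × g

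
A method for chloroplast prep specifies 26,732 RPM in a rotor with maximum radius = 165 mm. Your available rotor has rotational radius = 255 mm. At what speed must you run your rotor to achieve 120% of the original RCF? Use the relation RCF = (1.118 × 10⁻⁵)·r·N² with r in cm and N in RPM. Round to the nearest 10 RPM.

Original rotor: r = 165 mm = 16.5 cm
RCF_original = 1.118 × 10⁻⁵ × 16.5 × (26732)² = 1.118 × 10⁻⁵ × 16.5 × 714,599,824 ≈ 131,822.2 × g
Target RCF = 1.2 × 131,822.2 ≈ 158,186.6 × g
Your rotor: r = 255 mm = 25.5 cm
158,186.6 = 1.118 × 10⁻⁵ × 25.5 × N²
N² = 158,186.6 / (28.509 × 10⁻⁵) = 554,865,481
N ≈ √554,865,481 ≈ 23,555.6

≈ 23560 RPM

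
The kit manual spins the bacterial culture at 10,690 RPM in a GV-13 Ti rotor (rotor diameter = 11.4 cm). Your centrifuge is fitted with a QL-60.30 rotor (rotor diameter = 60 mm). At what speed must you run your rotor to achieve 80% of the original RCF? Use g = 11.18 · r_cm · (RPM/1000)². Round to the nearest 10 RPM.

Original rotor: r = 11.4 / 2 = 5.7 cm
RCF_original = 11.18 × 5.7 × (10.69)² = 11.18 × 5.7 × 114.2761 ≈ 7,282.4 × g
Target RCF = 0.8 × 7,282.4 ≈ 5,825.9 × g
Your rotor: r = 60 mm / 2 = 30 mm = 3 cm
5,825.9 = 11.18 × 3 × (N/1000)²
(N/1000)² = 5,825.9 / 33.54 = 173.7001
N = 1000 × √173.7001 ≈ 13,179.5

13180 RPM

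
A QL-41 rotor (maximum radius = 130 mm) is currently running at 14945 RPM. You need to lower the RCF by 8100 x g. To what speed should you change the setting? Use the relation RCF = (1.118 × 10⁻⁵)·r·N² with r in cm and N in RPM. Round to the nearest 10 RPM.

N₂ ≈ 12950 RPM

r = 130 mm = 13.0 cm
Current RCF = 1.118 × 10⁻⁵ × 13 × (14945)² = 1.118 × 10⁻⁵ × 13 × 223,353,025 ≈ 32,462.1 × g
Target RCF = 32,462.1 − 8,100 = 24,362.1 × g
N² = 24,362.1 / (14.534 × 10⁻⁵) = 167,621,439
N ≈ √167,621,439 ≈ 12,946.9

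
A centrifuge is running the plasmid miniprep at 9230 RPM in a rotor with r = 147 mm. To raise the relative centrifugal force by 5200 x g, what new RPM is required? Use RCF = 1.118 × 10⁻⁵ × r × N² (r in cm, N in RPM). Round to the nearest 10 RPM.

10810 RPM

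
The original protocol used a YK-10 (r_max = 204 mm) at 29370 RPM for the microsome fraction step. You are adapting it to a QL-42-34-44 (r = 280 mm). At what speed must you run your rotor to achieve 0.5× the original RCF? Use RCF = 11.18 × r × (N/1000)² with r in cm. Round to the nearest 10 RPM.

Original rotor: r = 204 mm = 20.4 cm
RCF_original = 11.18 × 20.4 × (29.37)² = 11.18 × 20.4 × 862.5969 ≈ 196,734.2 × g
Target RCF = 0.5 × 196,734.2 ≈ 98,367.1 × g
Your rotor: r = 280 mm = 28.0 cm
98,367.1 = 11.18 × 28 × (N/1000)²
(N/1000)² = 98,367.1 / 313.04 = 314.2317
N = 1000 × √314.2317 ≈ 17,726.6

≈ 17730 RPM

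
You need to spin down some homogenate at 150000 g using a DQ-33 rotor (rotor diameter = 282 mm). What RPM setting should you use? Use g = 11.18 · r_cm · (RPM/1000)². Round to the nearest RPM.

≈ 30847 RPM

r = 282 mm / 2 = 141 mm = 14.1 cm
150,000 = 11.18 × 14.1 × (N/1000)²
(N/1000)² = 150,000 / 157.638 = 951.5472
N = 1000 × √951.5472 ≈ 30,847.2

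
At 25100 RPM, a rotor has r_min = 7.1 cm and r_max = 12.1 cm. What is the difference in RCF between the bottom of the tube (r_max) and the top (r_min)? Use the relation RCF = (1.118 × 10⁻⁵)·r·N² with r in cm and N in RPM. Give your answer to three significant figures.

≈ 35200 ×g

ΔRCF = 1.118 × 10⁻⁵ × (r_max − r_min) × N² = 1.118 × 10⁻⁵ × 5.0 × 630,010,000 ≈ 35,217.6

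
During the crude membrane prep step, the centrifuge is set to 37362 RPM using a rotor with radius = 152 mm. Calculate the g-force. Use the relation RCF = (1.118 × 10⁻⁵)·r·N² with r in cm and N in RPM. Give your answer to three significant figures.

237000 × g

r = 152 mm = 15.2 cm
RCF = 1.118 × 10⁻⁵ × 15.2 × (37362)² = 1.118 × 10⁻⁵ × 15.2 × 1,395,919,044 ≈ 237,216.9 × g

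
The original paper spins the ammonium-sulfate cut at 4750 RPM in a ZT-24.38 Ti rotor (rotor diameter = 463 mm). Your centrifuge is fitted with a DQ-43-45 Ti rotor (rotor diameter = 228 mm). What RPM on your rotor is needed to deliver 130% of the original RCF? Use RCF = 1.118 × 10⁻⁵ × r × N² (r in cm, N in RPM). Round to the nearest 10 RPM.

7720 RPM

Original rotor: r = 463 mm / 2 = 231.5 mm = 23.15 cm
RCF = 1.118 × 10⁻⁵ × r × N²
RCF_original = 1.118 × 10⁻⁵ × 23.15 × (4750)² = 1.118 × 10⁻⁵ × 23.15 × 22,562,500 ≈ 5,839.6 × g
Target RCF = 1.3 × 5,839.6 ≈ 7,591.5 × g
Your rotor: r = 228 mm / 2 = 114 mm = 11.4 cm
7,591.5 = 1.118 × 10⁻⁵ × 11.4 × N²
N² = 7,591.5 / (12.7452 × 10⁻⁵) = 59,563,600
N ≈ √59,563,600 ≈ 7,717.7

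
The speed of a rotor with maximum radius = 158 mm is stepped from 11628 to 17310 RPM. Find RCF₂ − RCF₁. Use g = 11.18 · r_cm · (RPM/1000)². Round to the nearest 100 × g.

r = 158 mm = 15.8 cm
RCF₁ = 11.18 × 15.8 × (11.628)² = 11.18 × 15.8 × 135.210384 ≈ 23,884.1 × g
RCF₂ = 11.18 × 15.8 × (17.31)² = 11.18 × 15.8 × 299.6361 ≈ 52,928.9 × g
Increase = 52,928.9 − 23,884.1 = 29,044.8

≈ 29000 x g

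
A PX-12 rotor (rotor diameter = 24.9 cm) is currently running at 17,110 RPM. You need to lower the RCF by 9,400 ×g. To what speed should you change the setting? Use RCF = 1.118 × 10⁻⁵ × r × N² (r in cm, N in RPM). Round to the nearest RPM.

r = 24.9 / 2 = 12.45 cm
Current RCF = 1.118 × 10⁻⁵ × 12.45 × (17110)² = 1.118 × 10⁻⁵ × 12.45 × 292,752,100 ≈ 40,748.5 × g
Target RCF = 40,748.5 − 9,400 = 31,348.5 × g
N² = 31,348.5 / (13.9191 × 10⁻⁵) = 225,219,303
N ≈ √225,219,303 ≈ 15,007.3

15007 RPM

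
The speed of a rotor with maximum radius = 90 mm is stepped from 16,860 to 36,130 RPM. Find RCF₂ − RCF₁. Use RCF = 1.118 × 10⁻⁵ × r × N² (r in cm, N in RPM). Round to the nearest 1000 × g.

r = 90 mm = 9.0 cm
RCF₁ = 1.118 × 10⁻⁵ × 9 × (16860)² = 1.118 × 10⁻⁵ × 9 × 284,259,600 ≈ 28,602.2 × g
RCF₂ = 1.118 × 10⁻⁵ × 9 × (36130)² = 1.118 × 10⁻⁵ × 9 × 1,305,376,900 ≈ 131,347 × g
Increase = 131,347 − 28,602.2 = 102,744.8

103000 g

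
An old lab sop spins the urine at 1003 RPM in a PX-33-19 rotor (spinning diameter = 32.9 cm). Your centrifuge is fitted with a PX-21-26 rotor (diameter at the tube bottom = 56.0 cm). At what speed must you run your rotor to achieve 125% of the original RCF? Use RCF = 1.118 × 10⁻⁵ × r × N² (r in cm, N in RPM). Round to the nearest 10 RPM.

≈ 860 RPM

Original rotor: r = 32.9 / 2 = 16.45 cm
RCF = 1.118 × 10⁻⁵ × r × N²
RCF_original = 1.118 × 10⁻⁵ × 16.45 × (1003)² = 1.118 × 10⁻⁵ × 16.45 × 1,006,009 ≈ 185 × g
Target RCF = 1.25 × 185 ≈ 231.2 × g
Your rotor: r = 56.0 / 2 = 28 cm
231.2 = 1.118 × 10⁻⁵ × 28 × N²
N² = 231.2 / (31.304 × 10⁻⁵) = 738,564
N ≈ √738,564 ≈ 859.4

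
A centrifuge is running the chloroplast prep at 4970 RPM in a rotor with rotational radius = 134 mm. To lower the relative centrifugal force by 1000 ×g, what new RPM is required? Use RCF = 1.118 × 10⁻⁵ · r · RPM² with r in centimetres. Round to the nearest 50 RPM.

r = 134 mm = 13.4 cm
Current RCF = 1.118 × 10⁻⁵ × 13.4 × (4970)² = 1.118 × 10⁻⁵ × 13.4 × 24,700,900 ≈ 3,700.5 × g
Target RCF = 3,700.5 − 1,000 = 2,700.5 × g
N² = 2,700.5 / (14.9812 × 10⁻⁵) = 18,025,926
N ≈ √18,025,926 ≈ 4,245.7

N₂ ≈ 4250 RPM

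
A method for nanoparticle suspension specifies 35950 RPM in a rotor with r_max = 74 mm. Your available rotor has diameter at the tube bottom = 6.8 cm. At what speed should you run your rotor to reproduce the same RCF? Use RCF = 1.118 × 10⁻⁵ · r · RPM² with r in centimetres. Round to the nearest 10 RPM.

Original rotor: r = 74 mm = 7.4 cm
RCF_original = 1.118 × 10⁻⁵ × 7.4 × (35950)² = 1.118 × 10⁻⁵ × 7.4 × 1,292,402,500 ≈ 106,923 × g
Your rotor: r = 6.8 / 2 = 3.4 cm
106,923 = 1.118 × 10⁻⁵ × 3.4 × N²
N² = 106,923 / (3.8012 × 10⁻⁵) = 2,812,874,882
N ≈ √2,812,874,882 ≈ 53,036.5

53040 RPM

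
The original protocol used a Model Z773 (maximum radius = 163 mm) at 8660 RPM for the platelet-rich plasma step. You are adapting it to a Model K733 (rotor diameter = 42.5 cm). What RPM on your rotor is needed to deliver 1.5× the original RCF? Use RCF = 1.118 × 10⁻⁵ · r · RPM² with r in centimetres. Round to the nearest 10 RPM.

9290 RPM

Original rotor: r = 163 mm = 16.3 cm
RCF_original = 1.118 × 10⁻⁵ × 16.3 × (8660)² = 1.118 × 10⁻⁵ × 16.3 × 74,995,600 ≈ 13,666.7 × g
Target RCF = 1.5 × 13,666.7 ≈ 20,500.1 × g
Your rotor: r = 42.5 / 2 = 21.25 cm
20,500.1 = 1.118 × 10⁻⁵ × 21.25 × N²
N² = 20,500.1 / (23.7575 × 10⁻⁵) = 86,288,961
N ≈ √86,288,961 ≈ 9,289.2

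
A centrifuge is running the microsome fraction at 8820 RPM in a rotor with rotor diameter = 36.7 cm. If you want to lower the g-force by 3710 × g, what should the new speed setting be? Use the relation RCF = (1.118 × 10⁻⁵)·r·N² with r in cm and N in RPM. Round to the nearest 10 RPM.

r = 36.7 / 2 = 18.35 cm
Current RCF = 1.118 × 10⁻⁵ × 18.35 × (8820)² = 1.118 × 10⁻⁵ × 18.35 × 77,792,400 ≈ 15,959.3 × g
Target RCF = 15,959.3 − 3,710 = 12,249.3 × g
N² = 12,249.3 / (20.5153 × 10⁻⁵) = 59,708,120
N ≈ √59,708,120 ≈ 7,727.1

≈ 7730 RPM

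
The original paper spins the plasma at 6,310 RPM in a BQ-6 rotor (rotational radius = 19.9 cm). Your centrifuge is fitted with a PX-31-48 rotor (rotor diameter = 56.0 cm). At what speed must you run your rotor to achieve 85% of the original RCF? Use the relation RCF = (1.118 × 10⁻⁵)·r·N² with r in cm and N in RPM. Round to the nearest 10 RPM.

4900 RPM

RCF_original = 1.118 × 10⁻⁵ × 19.9 × (6310)² = 1.118 × 10⁻⁵ × 19.9 × 39,816,100 ≈ 8,858.4 × g
Target RCF = 0.85 × 8,858.4 ≈ 7,529.6 × g
Your rotor: r = 56.0 / 2 = 28 cm
7,529.6 = 1.118 × 10⁻⁵ × 28 × N²
N² = 7,529.6 / (31.304 × 10⁻⁵) = 24,053,156
N ≈ √24,053,156 ≈ 4,904.4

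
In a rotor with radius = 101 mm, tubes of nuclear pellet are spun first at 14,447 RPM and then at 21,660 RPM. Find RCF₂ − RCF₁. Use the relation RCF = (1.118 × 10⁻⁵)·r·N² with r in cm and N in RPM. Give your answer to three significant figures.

29400 × g

r = 101 mm = 10.1 cm
RCF₁ = 1.118 × 10⁻⁵ × 10.1 × (14447)² = 1.118 × 10⁻⁵ × 10.1 × 208,715,809 ≈ 23,567.8 × g
RCF₂ = 1.118 × 10⁻⁵ × 10.1 × (21660)² = 1.118 × 10⁻⁵ × 10.1 × 469,155,600 ≈ 52,976.1 × g
Increase = 52,976.1 − 23,567.8 = 29,408.3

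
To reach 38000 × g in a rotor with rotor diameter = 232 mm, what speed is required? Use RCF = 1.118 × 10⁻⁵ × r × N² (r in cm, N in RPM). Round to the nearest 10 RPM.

r = 232 mm / 2 = 116 mm = 11.6 cm
RCF = 1.118 × 10⁻⁵ × r × N²
38,000 = 1.118 × 10⁻⁵ × 11.6 × N²
N² = 38,000 / (12.9688 × 10⁻⁵) = 293,010,919
N ≈ √293,010,919 ≈ 17,117.6

≈ 17120 RPM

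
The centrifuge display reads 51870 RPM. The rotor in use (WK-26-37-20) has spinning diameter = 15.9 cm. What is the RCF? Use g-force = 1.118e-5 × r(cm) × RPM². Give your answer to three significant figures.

RCF ≈ 239000 x g

r = 15.9 / 2 = 7.95 cm
RCF = 1.118 × 10⁻⁵ × r × N²
RCF = 1.118 × 10⁻⁵ × 7.95 × (51870)² = 1.118 × 10⁻⁵ × 7.95 × 2,690,496,900 ≈ 239,134.1 × g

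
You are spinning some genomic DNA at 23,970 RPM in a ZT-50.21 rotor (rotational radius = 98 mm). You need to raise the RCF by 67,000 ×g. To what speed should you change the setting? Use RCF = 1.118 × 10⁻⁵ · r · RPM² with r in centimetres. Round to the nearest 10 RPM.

34440 RPM

r = 98 mm = 9.8 cm
Current RCF = 1.118 × 10⁻⁵ × 9.8 × (23970)² = 1.118 × 10⁻⁵ × 9.8 × 574,560,900 ≈ 62,951.2 × g
Target RCF = 62,951.2 + 67,000 = 129,951.2 × g
N² = 129,951.2 / (10.9564 × 10⁻⁵) = 1,186,075,718
N ≈ √1,186,075,718 ≈ 34,439.5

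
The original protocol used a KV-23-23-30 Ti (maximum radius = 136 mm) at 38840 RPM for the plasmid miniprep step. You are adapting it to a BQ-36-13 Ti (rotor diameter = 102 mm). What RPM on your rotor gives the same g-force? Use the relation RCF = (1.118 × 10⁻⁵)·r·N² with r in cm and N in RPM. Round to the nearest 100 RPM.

63400 RPM

Original rotor: r = 136 mm = 13.6 cm
RCF_original = 1.118 × 10⁻⁵ × 13.6 × (38840)² = 1.118 × 10⁻⁵ × 13.6 × 1,508,545,600 ≈ 229,371.3 × g
Your rotor: r = 102 mm / 2 = 51 mm = 5.1 cm
229,371.3 = 1.118 × 10⁻⁵ × 5.1 × N²
N² = 229,371.3 / (5.7018 × 10⁻⁵) = 4,022,787,541
N ≈ √4,022,787,541 ≈ 63,425.4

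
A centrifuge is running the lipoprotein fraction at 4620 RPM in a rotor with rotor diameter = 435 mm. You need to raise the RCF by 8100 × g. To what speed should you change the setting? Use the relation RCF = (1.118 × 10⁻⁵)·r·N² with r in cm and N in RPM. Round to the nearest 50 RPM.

r = 435 mm / 2 = 217.5 mm = 21.75 cm
Current RCF = 1.118 × 10⁻⁵ × 21.75 × (4620)² = 1.118 × 10⁻⁵ × 21.75 × 21,344,400 ≈ 5,190.2 × g
Target RCF = 5,190.2 + 8,100 = 13,290.2 × g
N² = 13,290.2 / (24.3165 × 10⁻⁵) = 54,655,070
N ≈ √54,655,070 ≈ 7,392.9

N₂ ≈ 7400 RPM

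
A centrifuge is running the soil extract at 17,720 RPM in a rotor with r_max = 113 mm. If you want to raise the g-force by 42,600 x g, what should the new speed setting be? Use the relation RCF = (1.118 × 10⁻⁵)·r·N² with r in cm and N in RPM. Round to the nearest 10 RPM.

N₂ ≈ 25520 RPM

r = 113 mm = 11.3 cm
Current RCF = 1.118 × 10⁻⁵ × 11.3 × (17720)² = 1.118 × 10⁻⁵ × 11.3 × 313,998,400 ≈ 39,668.7 × g
Target RCF = 39,668.7 + 42,600 = 82,268.7 × g
N² = 82,268.7 / (12.6334 × 10⁻⁵) = 651,199,994
N ≈ √651,199,994 ≈ 25,518.6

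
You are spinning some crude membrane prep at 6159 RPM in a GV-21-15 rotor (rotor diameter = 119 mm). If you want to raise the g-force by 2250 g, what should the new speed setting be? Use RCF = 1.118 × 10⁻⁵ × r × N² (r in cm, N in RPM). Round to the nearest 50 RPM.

8450 RPM

r = 119 mm / 2 = 59.5 mm = 5.95 cm
Current RCF = 1.118 × 10⁻⁵ × 5.95 × (6159)² = 1.118 × 10⁻⁵ × 5.95 × 37,933,281 ≈ 2,523.4 × g
Target RCF = 2,523.4 + 2,250 = 4,773.4 × g
N² = 4,773.4 / (6.6521 × 10⁻⁵) = 71,757,791
N ≈ √71,757,791 ≈ 8,471.0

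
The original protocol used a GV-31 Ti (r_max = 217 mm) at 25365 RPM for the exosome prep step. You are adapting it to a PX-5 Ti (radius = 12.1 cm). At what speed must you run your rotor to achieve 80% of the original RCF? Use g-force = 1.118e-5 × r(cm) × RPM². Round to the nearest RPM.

30382 RPM

Original rotor: r = 217 mm = 21.7 cm
RCF_original = 1.118 × 10⁻⁵ × 21.7 × (25365)² = 1.118 × 10⁻⁵ × 21.7 × 643,383,225 ≈ 156,088.6 × g
Target RCF = 0.8 × 156,088.6 ≈ 124,870.9 × g
124,870.9 = 1.118 × 10⁻⁵ × 12.1 × N²
N² = 124,870.9 / (13.5278 × 10⁻⁵) = 923,068,792
N ≈ √923,068,792 ≈ 30,382.0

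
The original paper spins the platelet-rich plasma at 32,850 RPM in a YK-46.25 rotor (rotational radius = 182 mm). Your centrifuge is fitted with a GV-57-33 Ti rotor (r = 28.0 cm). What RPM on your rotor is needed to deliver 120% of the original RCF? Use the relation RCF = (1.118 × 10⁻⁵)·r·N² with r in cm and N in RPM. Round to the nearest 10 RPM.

≈ 29010 RPM

Original rotor: r = 182 mm = 18.2 cm
RCF_original = 1.118 × 10⁻⁵ × 18.2 × (32850)² = 1.118 × 10⁻⁵ × 18.2 × 1,079,122,500 ≈ 219,575.5 × g
Target RCF = 1.2 × 219,575.5 ≈ 263,490.6 × g
263,490.6 = 1.118 × 10⁻⁵ × 28 × N²
N² = 263,490.6 / (31.304 × 10⁻⁵) = 841,715,436
N ≈ √841,715,436 ≈ 29,012.3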